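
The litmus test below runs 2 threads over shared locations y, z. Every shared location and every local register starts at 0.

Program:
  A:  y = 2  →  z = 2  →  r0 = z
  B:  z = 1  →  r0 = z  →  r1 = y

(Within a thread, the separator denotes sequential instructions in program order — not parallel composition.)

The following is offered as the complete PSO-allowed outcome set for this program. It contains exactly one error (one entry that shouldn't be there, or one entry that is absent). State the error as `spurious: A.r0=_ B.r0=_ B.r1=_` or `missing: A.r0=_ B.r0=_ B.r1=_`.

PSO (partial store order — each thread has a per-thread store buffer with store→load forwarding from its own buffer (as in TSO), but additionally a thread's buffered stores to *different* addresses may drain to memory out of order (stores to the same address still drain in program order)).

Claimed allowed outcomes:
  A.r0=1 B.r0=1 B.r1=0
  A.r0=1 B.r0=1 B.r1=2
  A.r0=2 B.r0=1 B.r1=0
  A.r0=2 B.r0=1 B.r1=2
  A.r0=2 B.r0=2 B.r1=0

missing: A.r0=2 B.r0=2 B.r1=2

outcome vector order: (A.r0,B.r0,B.r1)
PSO (6): <1 1 0>, <1 1 2>, <2 1 0>, <2 1 2>, <2 2 0>, <2 2 2>
PSO∖claimed = {<2 2 2>}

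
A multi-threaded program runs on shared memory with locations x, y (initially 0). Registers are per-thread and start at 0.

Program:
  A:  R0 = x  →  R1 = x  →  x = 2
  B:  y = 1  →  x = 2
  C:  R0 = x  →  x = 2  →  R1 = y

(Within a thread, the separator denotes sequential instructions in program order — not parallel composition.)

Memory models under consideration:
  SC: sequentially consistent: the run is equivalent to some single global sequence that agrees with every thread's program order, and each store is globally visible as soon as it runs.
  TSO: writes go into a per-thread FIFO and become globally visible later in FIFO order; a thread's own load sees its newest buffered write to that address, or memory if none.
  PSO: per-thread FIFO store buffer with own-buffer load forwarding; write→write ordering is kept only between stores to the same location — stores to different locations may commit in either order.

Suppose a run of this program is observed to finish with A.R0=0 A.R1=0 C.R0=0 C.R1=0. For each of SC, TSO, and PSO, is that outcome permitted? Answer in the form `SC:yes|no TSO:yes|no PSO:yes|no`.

SC:yes TSO:yes PSO:yes

outcome vector order: (A.R0,A.R1,C.R0,C.R1)
SC: 10 outcomes — {(0,0,0,0), (0,0,0,1), (0,0,2,0), (0,0,2,1), (0,2,0,0), (0,2,0,1), (0,2,2,1), (2,2,0,0), (2,2,0,1), (2,2,2,1)}
TSO: 10 outcomes — {(0,0,0,0), (0,0,0,1), (0,0,2,0), (0,0,2,1), (0,2,0,0), (0,2,0,1), (0,2,2,1), (2,2,0,0), (2,2,0,1), (2,2,2,1)}
PSO: 12 outcomes — {(0,0,0,0), (0,0,0,1), (0,0,2,0), (0,0,2,1), (0,2,0,0), (0,2,0,1), (0,2,2,0), (0,2,2,1), (2,2,0,0), (2,2,0,1), (2,2,2,0), (2,2,2,1)}
target (0,0,0,0) ∈ {SC,TSO,PSO}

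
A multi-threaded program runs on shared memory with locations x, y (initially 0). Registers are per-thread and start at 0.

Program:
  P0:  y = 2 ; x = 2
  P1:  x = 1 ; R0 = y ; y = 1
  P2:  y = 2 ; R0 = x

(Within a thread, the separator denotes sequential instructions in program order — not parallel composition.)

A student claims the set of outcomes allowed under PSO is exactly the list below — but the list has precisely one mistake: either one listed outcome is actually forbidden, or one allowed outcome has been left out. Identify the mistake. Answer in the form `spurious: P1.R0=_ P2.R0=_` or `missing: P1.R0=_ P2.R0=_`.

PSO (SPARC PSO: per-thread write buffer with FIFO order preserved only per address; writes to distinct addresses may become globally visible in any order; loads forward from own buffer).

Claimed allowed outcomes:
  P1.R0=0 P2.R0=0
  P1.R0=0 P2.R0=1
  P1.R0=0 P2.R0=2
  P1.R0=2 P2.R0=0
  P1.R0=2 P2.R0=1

outcome vector order: (P1.R0,P2.R0)
PSO (6): (0,0), (0,1), (0,2), (2,0), (2,1), (2,2)
PSO∖claimed = {(2,2)}

missing: P1.R0=2 P2.R0=2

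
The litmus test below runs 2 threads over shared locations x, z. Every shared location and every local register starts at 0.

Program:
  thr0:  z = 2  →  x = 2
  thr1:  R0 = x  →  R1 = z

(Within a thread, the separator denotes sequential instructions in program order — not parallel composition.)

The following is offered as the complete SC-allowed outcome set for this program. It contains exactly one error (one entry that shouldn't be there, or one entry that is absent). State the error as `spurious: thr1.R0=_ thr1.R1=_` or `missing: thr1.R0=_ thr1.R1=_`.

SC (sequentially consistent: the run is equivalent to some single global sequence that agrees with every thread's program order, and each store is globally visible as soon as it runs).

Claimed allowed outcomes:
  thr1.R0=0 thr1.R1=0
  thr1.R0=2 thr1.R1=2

missing: thr1.R0=0 thr1.R1=2

outcome vector order: (thr1.R0,thr1.R1)
under SC → (0,0), (0,2), (2,2)
SC∖claimed = {(0,2)}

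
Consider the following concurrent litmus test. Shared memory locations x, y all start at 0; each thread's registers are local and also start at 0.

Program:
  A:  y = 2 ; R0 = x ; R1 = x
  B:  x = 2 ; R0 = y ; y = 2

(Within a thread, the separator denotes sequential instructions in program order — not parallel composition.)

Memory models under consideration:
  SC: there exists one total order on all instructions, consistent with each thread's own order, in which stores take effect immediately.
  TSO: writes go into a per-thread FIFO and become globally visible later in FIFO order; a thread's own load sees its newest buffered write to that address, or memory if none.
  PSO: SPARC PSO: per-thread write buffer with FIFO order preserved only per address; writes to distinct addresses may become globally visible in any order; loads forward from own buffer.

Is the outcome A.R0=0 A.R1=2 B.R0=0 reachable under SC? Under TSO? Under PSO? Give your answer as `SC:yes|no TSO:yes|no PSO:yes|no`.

outcome vector order: (A.R0,A.R1,B.R0)
[SC] allowed = {(0,0,2); (0,2,2); (2,2,0); (2,2,2)}
[TSO] allowed = {(0,0,0); (0,0,2); (0,2,0); (0,2,2); (2,2,0); (2,2,2)}
[PSO] allowed = {(0,0,0); (0,0,2); (0,2,0); (0,2,2); (2,2,0); (2,2,2)}
target (0,2,0) ∈ {TSO,PSO}

SC:no TSO:yes PSO:yes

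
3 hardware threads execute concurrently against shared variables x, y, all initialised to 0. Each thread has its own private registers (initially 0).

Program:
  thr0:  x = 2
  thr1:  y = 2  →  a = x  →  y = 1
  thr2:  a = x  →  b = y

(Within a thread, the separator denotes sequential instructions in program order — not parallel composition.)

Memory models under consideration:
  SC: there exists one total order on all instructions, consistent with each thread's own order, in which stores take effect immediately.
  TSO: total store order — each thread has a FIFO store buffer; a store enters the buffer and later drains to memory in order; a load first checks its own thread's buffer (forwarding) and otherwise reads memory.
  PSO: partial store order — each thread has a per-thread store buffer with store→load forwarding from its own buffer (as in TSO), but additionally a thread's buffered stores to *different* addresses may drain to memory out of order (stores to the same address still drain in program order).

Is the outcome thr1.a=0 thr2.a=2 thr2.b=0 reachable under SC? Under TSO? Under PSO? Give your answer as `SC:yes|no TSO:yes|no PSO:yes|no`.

outcome vector order: (thr1.a,thr2.a,thr2.b)
under SC → 0/0/0; 0/0/1; 0/0/2; 0/2/1; 0/2/2; 2/0/0; 2/0/1; 2/0/2; 2/2/0; 2/2/1; 2/2/2
under TSO → 0/0/0; 0/0/1; 0/0/2; 0/2/0; 0/2/1; 0/2/2; 2/0/0; 2/0/1; 2/0/2; 2/2/0; 2/2/1; 2/2/2
under PSO → 0/0/0; 0/0/1; 0/0/2; 0/2/0; 0/2/1; 0/2/2; 2/0/0; 2/0/1; 2/0/2; 2/2/0; 2/2/1; 2/2/2
target 0/2/0 ∈ {TSO,PSO}

SC:no TSO:yes PSO:yes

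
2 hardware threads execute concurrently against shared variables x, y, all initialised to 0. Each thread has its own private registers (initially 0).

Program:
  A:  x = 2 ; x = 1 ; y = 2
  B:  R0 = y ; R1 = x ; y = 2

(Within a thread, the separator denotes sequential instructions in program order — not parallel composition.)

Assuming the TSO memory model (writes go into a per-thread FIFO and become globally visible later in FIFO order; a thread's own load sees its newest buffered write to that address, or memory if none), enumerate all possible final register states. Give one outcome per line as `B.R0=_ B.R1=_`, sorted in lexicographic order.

outcome vector order: (B.R0,B.R1)
|TSO outcomes| = 4

B.R0=0 B.R1=0
B.R0=0 B.R1=1
B.R0=0 B.R1=2
B.R0=2 B.R1=1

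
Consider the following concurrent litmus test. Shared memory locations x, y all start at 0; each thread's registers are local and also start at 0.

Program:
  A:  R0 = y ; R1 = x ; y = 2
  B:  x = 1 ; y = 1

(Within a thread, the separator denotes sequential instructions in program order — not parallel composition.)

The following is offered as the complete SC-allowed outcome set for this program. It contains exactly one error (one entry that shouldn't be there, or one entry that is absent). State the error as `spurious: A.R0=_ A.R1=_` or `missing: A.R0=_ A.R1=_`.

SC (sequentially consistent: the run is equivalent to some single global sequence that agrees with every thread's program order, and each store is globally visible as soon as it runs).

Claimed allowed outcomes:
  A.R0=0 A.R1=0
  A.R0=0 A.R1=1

outcome vector order: (A.R0,A.R1)
under SC → <0 0>; <0 1>; <1 1>
SC∖claimed = {<1 1>}

missing: A.R0=1 A.R1=1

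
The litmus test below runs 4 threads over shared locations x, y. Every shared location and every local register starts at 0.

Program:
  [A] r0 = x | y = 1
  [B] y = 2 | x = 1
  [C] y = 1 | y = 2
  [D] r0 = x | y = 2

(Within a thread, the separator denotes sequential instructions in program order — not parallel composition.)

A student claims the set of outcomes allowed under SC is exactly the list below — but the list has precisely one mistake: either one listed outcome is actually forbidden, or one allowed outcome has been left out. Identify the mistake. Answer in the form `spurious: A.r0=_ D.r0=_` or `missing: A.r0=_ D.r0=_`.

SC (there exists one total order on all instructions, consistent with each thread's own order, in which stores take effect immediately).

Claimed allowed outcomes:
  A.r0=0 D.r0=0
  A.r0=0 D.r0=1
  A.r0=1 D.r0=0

outcome vector order: (A.r0,D.r0)
under SC → 0/0, 0/1, 1/0, 1/1
SC∖claimed = {1/1}

missing: A.r0=1 D.r0=1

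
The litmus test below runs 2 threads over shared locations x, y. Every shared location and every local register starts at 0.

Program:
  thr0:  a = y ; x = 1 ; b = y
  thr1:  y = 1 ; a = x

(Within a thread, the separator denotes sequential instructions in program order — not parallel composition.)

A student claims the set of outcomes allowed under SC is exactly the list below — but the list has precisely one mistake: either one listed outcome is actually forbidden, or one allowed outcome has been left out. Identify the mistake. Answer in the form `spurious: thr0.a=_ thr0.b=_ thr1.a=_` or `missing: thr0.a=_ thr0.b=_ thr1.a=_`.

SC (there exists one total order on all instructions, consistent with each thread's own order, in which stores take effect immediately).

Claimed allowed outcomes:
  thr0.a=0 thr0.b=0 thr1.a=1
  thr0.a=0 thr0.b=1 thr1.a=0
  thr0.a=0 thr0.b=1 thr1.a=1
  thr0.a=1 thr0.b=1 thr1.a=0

outcome vector order: (thr0.a,thr0.b,thr1.a)
SC: 5 outcomes — {(0,0,1), (0,1,0), (0,1,1), (1,1,0), (1,1,1)}
SC∖claimed = {(1,1,1)}

missing: thr0.a=1 thr0.b=1 thr1.a=1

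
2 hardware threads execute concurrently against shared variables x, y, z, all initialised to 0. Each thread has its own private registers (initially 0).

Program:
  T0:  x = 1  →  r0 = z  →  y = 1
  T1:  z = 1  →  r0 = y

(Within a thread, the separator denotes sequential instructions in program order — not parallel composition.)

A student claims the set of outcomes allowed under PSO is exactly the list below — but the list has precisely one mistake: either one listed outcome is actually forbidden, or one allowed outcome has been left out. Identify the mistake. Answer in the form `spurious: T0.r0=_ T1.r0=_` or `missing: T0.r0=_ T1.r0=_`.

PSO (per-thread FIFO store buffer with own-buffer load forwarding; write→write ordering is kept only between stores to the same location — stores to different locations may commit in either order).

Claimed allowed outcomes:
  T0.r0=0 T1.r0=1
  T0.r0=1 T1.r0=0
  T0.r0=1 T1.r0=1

outcome vector order: (T0.r0,T1.r0)
PSO: 4 outcomes — {(0,0), (0,1), (1,0), (1,1)}
PSO∖claimed = {(0,0)}

missing: T0.r0=0 T1.r0=0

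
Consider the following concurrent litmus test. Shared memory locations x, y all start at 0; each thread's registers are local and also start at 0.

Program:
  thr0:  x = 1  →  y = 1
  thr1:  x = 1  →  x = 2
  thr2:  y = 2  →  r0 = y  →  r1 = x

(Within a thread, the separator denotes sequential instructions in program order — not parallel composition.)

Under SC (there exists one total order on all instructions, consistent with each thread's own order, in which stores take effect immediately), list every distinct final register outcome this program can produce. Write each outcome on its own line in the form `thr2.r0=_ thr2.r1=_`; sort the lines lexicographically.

thr2.r0=1 thr2.r1=1
thr2.r0=1 thr2.r1=2
thr2.r0=2 thr2.r1=0
thr2.r0=2 thr2.r1=1
thr2.r0=2 thr2.r1=2

outcome vector order: (thr2.r0,thr2.r1)
|SC outcomes| = 5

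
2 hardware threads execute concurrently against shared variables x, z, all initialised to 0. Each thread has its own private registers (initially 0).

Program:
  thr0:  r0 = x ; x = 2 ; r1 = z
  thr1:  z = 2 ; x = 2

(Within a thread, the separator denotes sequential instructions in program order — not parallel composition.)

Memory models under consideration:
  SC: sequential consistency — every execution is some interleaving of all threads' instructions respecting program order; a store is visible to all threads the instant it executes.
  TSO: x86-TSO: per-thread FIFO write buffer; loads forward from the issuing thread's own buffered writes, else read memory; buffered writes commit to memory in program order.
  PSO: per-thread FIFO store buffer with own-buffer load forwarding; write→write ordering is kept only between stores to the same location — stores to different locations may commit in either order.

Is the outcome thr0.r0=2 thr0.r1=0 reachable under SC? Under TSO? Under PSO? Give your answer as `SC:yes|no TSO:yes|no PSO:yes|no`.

SC:no TSO:no PSO:yes

outcome vector order: (thr0.r0,thr0.r1)
[SC] allowed = {00, 02, 22}
[TSO] allowed = {00, 02, 22}
[PSO] allowed = {00, 02, 20, 22}
target 20 ∈ {PSO}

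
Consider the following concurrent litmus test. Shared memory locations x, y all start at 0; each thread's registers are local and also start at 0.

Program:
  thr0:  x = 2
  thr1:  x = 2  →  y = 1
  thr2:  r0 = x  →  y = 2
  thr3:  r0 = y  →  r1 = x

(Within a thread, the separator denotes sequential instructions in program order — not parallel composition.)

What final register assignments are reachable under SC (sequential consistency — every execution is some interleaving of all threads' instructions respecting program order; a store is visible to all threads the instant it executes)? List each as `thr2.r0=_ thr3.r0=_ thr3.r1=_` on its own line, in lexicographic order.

outcome vector order: (thr2.r0,thr3.r0,thr3.r1)
|SC outcomes| = 9

thr2.r0=0 thr3.r0=0 thr3.r1=0
thr2.r0=0 thr3.r0=0 thr3.r1=2
thr2.r0=0 thr3.r0=1 thr3.r1=2
thr2.r0=0 thr3.r0=2 thr3.r1=0
thr2.r0=0 thr3.r0=2 thr3.r1=2
thr2.r0=2 thr3.r0=0 thr3.r1=0
thr2.r0=2 thr3.r0=0 thr3.r1=2
thr2.r0=2 thr3.r0=1 thr3.r1=2
thr2.r0=2 thr3.r0=2 thr3.r1=2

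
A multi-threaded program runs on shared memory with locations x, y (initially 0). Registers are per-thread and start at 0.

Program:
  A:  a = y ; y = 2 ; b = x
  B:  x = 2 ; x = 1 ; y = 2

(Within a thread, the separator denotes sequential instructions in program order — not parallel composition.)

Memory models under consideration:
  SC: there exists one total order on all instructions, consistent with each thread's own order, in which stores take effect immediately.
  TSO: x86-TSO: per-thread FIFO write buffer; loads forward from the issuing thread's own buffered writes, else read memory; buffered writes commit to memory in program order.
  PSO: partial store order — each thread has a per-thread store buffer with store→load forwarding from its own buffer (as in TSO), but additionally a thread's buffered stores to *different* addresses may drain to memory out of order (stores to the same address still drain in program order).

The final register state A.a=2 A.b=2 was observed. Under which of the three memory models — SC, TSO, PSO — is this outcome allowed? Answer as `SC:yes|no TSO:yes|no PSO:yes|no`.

SC:no TSO:no PSO:yes

outcome vector order: (A.a,A.b)
[SC] allowed = {0/0; 0/1; 0/2; 2/1}
[TSO] allowed = {0/0; 0/1; 0/2; 2/1}
[PSO] allowed = {0/0; 0/1; 0/2; 2/0; 2/1; 2/2}
target 2/2 ∈ {PSO}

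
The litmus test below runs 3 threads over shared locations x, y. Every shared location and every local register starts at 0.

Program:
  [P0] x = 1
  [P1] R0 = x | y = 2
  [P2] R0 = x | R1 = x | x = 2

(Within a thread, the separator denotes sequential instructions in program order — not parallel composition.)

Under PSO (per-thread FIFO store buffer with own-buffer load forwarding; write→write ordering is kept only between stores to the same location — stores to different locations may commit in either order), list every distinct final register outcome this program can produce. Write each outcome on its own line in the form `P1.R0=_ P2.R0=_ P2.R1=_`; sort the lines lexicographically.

P1.R0=0 P2.R0=0 P2.R1=0
P1.R0=0 P2.R0=0 P2.R1=1
P1.R0=0 P2.R0=1 P2.R1=1
P1.R0=1 P2.R0=0 P2.R1=0
P1.R0=1 P2.R0=0 P2.R1=1
P1.R0=1 P2.R0=1 P2.R1=1
P1.R0=2 P2.R0=0 P2.R1=0
P1.R0=2 P2.R0=0 P2.R1=1
P1.R0=2 P2.R0=1 P2.R1=1

outcome vector order: (P1.R0,P2.R0,P2.R1)
|PSO outcomes| = 9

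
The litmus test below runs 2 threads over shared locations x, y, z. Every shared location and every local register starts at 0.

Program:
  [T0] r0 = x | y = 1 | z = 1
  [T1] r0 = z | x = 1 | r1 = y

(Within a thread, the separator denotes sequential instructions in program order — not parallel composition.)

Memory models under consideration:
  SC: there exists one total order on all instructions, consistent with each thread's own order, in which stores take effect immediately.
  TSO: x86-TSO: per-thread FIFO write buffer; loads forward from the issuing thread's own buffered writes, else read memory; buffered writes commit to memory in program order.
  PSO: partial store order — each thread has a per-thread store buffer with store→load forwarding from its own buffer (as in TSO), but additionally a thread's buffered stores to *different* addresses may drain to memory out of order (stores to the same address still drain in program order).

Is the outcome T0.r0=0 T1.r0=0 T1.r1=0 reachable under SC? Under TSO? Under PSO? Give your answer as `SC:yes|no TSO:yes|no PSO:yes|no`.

SC:yes TSO:yes PSO:yes

outcome vector order: (T0.r0,T1.r0,T1.r1)
SC: 5 outcomes — {(0,0,0), (0,0,1), (0,1,1), (1,0,0), (1,0,1)}
TSO: 5 outcomes — {(0,0,0), (0,0,1), (0,1,1), (1,0,0), (1,0,1)}
PSO: 6 outcomes — {(0,0,0), (0,0,1), (0,1,0), (0,1,1), (1,0,0), (1,0,1)}
target (0,0,0) ∈ {SC,TSO,PSO}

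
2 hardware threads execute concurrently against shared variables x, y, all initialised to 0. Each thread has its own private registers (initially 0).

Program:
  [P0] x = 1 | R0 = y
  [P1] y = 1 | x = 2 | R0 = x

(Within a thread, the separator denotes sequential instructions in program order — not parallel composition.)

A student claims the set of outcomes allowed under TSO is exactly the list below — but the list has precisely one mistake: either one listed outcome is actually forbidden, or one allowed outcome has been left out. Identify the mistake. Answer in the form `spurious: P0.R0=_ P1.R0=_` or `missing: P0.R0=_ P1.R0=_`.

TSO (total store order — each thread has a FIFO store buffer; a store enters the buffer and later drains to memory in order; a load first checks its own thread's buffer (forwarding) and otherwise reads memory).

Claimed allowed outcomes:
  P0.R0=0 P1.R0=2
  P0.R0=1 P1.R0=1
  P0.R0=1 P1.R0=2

missing: P0.R0=0 P1.R0=1

outcome vector order: (P0.R0,P1.R0)
TSO: 4 outcomes — {0/1; 0/2; 1/1; 1/2}
TSO∖claimed = {0/1}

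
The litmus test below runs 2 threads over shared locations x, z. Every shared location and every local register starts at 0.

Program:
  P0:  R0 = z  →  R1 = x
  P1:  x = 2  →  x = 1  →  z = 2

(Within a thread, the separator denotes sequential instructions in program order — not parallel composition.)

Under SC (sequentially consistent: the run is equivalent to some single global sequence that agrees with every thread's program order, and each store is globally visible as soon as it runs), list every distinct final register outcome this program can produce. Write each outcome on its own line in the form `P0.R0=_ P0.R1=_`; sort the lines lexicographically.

outcome vector order: (P0.R0,P0.R1)
|SC outcomes| = 4

P0.R0=0 P0.R1=0
P0.R0=0 P0.R1=1
P0.R0=0 P0.R1=2
P0.R0=2 P0.R1=1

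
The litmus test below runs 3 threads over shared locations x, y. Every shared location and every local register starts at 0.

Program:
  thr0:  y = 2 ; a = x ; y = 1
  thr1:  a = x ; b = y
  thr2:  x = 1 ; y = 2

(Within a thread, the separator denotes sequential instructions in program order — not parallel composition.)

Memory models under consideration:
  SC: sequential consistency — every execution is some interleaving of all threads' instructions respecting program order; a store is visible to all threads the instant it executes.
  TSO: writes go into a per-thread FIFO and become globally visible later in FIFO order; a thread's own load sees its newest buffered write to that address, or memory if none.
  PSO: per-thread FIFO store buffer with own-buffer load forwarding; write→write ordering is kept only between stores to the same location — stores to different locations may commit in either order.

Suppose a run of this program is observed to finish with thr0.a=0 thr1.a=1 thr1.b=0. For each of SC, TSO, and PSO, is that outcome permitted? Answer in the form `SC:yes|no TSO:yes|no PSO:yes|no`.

SC:no TSO:yes PSO:yes

outcome vector order: (thr0.a,thr1.a,thr1.b)
under SC → 000 001 002 011 012 100 101 102 110 111 112
under TSO → 000 001 002 010 011 012 100 101 102 110 111 112
under PSO → 000 001 002 010 011 012 100 101 102 110 111 112
target 010 ∈ {TSO,PSO}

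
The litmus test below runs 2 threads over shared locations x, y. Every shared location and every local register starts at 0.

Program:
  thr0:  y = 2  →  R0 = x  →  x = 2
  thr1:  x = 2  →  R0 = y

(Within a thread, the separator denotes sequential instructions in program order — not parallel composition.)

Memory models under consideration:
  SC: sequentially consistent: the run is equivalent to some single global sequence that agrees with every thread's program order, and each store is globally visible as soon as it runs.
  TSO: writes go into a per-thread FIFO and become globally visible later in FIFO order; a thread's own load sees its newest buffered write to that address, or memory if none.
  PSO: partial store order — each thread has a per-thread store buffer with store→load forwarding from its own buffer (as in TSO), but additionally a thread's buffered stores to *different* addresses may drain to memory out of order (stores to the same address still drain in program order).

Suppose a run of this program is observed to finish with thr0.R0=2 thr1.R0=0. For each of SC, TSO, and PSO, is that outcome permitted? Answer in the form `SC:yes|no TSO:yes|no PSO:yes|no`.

SC:yes TSO:yes PSO:yes

outcome vector order: (thr0.R0,thr1.R0)
SC: 3 outcomes — {0/2, 2/0, 2/2}
TSO: 4 outcomes — {0/0, 0/2, 2/0, 2/2}
PSO: 4 outcomes — {0/0, 0/2, 2/0, 2/2}
target 2/0 ∈ {SC,TSO,PSO}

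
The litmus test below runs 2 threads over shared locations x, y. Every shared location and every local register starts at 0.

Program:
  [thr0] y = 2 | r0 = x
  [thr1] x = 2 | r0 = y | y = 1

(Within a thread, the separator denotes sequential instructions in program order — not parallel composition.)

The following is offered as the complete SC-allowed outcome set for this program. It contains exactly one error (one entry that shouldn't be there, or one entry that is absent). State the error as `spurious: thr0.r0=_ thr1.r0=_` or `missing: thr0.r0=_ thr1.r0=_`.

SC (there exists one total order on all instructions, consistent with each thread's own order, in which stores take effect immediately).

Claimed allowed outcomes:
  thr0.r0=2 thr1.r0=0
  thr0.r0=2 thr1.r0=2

missing: thr0.r0=0 thr1.r0=2

outcome vector order: (thr0.r0,thr1.r0)
under SC → 0/2, 2/0, 2/2
SC∖claimed = {0/2}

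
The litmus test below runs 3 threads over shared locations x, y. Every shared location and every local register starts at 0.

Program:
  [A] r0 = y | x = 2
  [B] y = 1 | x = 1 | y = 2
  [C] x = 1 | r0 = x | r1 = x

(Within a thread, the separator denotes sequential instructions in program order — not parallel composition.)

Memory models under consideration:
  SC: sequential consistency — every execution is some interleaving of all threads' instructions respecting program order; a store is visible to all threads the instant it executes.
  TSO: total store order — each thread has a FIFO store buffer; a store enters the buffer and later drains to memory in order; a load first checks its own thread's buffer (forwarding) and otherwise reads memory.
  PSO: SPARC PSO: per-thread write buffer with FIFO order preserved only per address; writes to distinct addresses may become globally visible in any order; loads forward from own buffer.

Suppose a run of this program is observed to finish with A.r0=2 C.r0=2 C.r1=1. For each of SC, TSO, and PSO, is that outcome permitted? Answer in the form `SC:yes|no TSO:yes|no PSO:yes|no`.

SC:no TSO:no PSO:yes

outcome vector order: (A.r0,C.r0,C.r1)
SC: 11 outcomes — {<0 1 1>, <0 1 2>, <0 2 1>, <0 2 2>, <1 1 1>, <1 1 2>, <1 2 1>, <1 2 2>, <2 1 1>, <2 1 2>, <2 2 2>}
TSO: 11 outcomes — {<0 1 1>, <0 1 2>, <0 2 1>, <0 2 2>, <1 1 1>, <1 1 2>, <1 2 1>, <1 2 2>, <2 1 1>, <2 1 2>, <2 2 2>}
PSO: 12 outcomes — {<0 1 1>, <0 1 2>, <0 2 1>, <0 2 2>, <1 1 1>, <1 1 2>, <1 2 1>, <1 2 2>, <2 1 1>, <2 1 2>, <2 2 1>, <2 2 2>}
target <2 2 1> ∈ {PSO}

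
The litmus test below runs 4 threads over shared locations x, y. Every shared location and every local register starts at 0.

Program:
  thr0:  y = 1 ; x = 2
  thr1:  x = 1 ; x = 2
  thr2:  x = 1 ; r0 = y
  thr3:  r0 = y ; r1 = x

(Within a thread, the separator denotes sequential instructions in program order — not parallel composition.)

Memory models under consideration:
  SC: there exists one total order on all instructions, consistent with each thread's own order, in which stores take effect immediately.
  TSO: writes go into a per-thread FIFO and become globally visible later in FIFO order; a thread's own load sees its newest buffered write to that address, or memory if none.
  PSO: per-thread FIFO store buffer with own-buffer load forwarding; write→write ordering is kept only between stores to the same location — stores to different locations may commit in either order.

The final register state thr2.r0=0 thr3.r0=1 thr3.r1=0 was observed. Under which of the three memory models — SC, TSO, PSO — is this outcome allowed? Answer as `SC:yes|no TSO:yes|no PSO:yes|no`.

outcome vector order: (thr2.r0,thr3.r0,thr3.r1)
under SC → <0 0 0>, <0 0 1>, <0 0 2>, <0 1 1>, <0 1 2>, <1 0 0>, <1 0 1>, <1 0 2>, <1 1 0>, <1 1 1>, <1 1 2>
under TSO → <0 0 0>, <0 0 1>, <0 0 2>, <0 1 0>, <0 1 1>, <0 1 2>, <1 0 0>, <1 0 1>, <1 0 2>, <1 1 0>, <1 1 1>, <1 1 2>
under PSO → <0 0 0>, <0 0 1>, <0 0 2>, <0 1 0>, <0 1 1>, <0 1 2>, <1 0 0>, <1 0 1>, <1 0 2>, <1 1 0>, <1 1 1>, <1 1 2>
target <0 1 0> ∈ {TSO,PSO}

SC:no TSO:yes PSO:yes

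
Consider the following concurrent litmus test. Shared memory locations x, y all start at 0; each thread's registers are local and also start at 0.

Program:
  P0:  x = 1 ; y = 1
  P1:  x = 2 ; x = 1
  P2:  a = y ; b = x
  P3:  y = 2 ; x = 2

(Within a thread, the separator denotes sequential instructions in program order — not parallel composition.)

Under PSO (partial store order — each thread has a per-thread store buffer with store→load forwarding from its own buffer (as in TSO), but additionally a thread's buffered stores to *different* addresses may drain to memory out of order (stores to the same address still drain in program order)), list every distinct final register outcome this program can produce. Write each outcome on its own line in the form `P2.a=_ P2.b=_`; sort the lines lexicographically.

P2.a=0 P2.b=0
P2.a=0 P2.b=1
P2.a=0 P2.b=2
P2.a=1 P2.b=0
P2.a=1 P2.b=1
P2.a=1 P2.b=2
P2.a=2 P2.b=0
P2.a=2 P2.b=1
P2.a=2 P2.b=2

outcome vector order: (P2.a,P2.b)
|PSO outcomes| = 9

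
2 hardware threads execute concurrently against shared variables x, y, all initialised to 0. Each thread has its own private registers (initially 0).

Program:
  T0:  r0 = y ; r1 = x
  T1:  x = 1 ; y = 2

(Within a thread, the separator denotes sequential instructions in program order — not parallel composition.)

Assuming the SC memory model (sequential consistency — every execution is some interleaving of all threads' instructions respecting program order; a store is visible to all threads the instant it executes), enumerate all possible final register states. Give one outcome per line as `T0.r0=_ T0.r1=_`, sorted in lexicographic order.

outcome vector order: (T0.r0,T0.r1)
|SC outcomes| = 3

T0.r0=0 T0.r1=0
T0.r0=0 T0.r1=1
T0.r0=2 T0.r1=1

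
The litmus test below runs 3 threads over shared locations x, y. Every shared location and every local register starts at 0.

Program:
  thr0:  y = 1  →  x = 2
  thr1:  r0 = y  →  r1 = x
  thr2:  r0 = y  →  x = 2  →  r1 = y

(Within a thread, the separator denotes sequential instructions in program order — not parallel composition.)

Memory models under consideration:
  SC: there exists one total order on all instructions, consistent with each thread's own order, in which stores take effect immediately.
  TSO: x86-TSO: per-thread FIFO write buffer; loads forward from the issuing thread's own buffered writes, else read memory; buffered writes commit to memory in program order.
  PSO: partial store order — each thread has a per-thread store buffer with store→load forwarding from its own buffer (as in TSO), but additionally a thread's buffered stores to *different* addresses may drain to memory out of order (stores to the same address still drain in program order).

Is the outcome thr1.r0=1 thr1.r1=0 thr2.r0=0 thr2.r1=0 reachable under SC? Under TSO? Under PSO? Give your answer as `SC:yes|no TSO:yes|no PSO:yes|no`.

SC:no TSO:yes PSO:yes

outcome vector order: (thr1.r0,thr1.r1,thr2.r0,thr2.r1)
under SC → 0000; 0001; 0011; 0200; 0201; 0211; 1001; 1011; 1200; 1201; 1211
under TSO → 0000; 0001; 0011; 0200; 0201; 0211; 1000; 1001; 1011; 1200; 1201; 1211
under PSO → 0000; 0001; 0011; 0200; 0201; 0211; 1000; 1001; 1011; 1200; 1201; 1211
target 1000 ∈ {TSO,PSO}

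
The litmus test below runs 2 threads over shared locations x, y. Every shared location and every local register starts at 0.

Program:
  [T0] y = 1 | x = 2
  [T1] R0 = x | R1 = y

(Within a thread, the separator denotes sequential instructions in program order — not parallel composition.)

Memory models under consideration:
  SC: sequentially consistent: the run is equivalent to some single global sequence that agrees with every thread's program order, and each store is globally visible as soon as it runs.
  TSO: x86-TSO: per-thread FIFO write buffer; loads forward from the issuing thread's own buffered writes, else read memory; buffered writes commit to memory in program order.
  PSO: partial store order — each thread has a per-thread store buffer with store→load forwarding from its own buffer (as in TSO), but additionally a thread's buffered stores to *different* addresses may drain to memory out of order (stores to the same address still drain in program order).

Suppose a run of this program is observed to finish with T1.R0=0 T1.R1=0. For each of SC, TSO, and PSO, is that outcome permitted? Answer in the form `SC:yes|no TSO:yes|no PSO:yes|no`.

outcome vector order: (T1.R0,T1.R1)
SC (3): 00 01 21
TSO (3): 00 01 21
PSO (4): 00 01 20 21
target 00 ∈ {SC,TSO,PSO}

SC:yes TSO:yes PSO:yes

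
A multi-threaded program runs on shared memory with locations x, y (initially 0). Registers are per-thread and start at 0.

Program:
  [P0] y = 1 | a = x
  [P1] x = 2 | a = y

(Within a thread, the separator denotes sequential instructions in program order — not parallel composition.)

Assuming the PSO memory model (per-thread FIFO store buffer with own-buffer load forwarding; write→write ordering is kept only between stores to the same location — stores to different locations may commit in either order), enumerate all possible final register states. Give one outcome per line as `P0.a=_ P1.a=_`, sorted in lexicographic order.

outcome vector order: (P0.a,P1.a)
|PSO outcomes| = 4

P0.a=0 P1.a=0
P0.a=0 P1.a=1
P0.a=2 P1.a=0
P0.a=2 P1.a=1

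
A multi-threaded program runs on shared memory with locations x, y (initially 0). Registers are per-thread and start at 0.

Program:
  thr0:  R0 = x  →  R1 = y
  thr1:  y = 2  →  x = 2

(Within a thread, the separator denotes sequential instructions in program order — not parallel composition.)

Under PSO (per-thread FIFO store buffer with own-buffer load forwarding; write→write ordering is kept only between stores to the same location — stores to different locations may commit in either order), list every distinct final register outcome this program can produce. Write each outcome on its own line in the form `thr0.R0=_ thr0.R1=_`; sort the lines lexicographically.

thr0.R0=0 thr0.R1=0
thr0.R0=0 thr0.R1=2
thr0.R0=2 thr0.R1=0
thr0.R0=2 thr0.R1=2

outcome vector order: (thr0.R0,thr0.R1)
|PSO outcomes| = 4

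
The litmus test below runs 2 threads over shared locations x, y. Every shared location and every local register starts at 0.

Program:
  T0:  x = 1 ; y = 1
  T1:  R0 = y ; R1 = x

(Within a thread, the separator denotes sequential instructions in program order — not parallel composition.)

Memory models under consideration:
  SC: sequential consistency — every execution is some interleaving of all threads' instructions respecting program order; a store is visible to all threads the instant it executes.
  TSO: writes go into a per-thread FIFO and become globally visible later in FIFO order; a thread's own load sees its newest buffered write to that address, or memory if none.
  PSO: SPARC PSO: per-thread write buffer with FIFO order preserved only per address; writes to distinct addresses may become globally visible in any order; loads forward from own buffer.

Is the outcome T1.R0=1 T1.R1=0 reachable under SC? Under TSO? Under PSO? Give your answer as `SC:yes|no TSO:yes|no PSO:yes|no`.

outcome vector order: (T1.R0,T1.R1)
[SC] allowed = {0/0, 0/1, 1/1}
[TSO] allowed = {0/0, 0/1, 1/1}
[PSO] allowed = {0/0, 0/1, 1/0, 1/1}
target 1/0 ∈ {PSO}

SC:no TSO:no PSO:yes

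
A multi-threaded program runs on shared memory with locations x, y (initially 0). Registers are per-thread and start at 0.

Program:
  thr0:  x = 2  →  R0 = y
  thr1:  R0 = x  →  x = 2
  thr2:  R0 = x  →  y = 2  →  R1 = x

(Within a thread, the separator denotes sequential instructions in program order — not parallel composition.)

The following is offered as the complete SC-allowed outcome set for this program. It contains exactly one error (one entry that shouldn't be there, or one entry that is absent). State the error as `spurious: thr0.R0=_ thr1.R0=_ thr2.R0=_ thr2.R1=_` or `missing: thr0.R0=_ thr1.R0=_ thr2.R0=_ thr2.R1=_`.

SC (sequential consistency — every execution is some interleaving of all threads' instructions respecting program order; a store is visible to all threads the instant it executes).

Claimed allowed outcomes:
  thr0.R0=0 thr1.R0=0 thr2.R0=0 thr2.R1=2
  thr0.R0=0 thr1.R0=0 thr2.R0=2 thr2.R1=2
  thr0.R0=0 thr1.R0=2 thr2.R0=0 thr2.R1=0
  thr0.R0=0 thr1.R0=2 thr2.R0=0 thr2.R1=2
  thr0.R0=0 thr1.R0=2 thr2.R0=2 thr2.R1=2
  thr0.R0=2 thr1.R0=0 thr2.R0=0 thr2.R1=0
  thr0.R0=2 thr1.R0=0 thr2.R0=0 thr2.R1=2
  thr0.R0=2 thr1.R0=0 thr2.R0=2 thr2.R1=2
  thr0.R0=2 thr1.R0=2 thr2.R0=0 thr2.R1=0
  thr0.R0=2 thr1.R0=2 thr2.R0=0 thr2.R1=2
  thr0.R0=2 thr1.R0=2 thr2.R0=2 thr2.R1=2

spurious: thr0.R0=0 thr1.R0=2 thr2.R0=0 thr2.R1=0

outcome vector order: (thr0.R0,thr1.R0,thr2.R0,thr2.R1)
under SC → (0,0,0,2), (0,0,2,2), (0,2,0,2), (0,2,2,2), (2,0,0,0), (2,0,0,2), (2,0,2,2), (2,2,0,0), (2,2,0,2), (2,2,2,2)
claimed∖SC = {(0,2,0,0)}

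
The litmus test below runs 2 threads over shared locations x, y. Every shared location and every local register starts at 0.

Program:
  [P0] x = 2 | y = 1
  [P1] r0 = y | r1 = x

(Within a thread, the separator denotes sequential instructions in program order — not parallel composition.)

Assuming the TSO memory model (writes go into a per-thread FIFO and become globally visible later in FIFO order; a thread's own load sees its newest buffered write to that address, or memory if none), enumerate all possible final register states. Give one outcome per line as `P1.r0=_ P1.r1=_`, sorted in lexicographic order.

P1.r0=0 P1.r1=0
P1.r0=0 P1.r1=2
P1.r0=1 P1.r1=2

outcome vector order: (P1.r0,P1.r1)
|TSO outcomes| = 3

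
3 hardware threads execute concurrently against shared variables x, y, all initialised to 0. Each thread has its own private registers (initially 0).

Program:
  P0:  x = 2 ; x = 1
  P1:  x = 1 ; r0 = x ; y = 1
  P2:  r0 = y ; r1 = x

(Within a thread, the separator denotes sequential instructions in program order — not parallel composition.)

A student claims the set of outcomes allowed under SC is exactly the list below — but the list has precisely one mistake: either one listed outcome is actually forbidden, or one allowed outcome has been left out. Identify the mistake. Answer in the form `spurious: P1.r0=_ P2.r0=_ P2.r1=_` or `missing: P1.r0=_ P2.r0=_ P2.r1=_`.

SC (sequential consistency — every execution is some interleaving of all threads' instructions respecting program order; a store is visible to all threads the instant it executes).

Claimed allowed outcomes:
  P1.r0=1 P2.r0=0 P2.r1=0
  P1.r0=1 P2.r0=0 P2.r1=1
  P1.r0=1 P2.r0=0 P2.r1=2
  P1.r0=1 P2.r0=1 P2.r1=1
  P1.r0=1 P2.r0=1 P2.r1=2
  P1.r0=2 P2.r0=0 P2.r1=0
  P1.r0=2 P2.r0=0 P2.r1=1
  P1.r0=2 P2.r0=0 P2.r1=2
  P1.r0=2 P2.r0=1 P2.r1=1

outcome vector order: (P1.r0,P2.r0,P2.r1)
[SC] allowed = {(1,0,0) (1,0,1) (1,0,2) (1,1,1) (1,1,2) (2,0,0) (2,0,1) (2,0,2) (2,1,1) (2,1,2)}
SC∖claimed = {(2,1,2)}

missing: P1.r0=2 P2.r0=1 P2.r1=2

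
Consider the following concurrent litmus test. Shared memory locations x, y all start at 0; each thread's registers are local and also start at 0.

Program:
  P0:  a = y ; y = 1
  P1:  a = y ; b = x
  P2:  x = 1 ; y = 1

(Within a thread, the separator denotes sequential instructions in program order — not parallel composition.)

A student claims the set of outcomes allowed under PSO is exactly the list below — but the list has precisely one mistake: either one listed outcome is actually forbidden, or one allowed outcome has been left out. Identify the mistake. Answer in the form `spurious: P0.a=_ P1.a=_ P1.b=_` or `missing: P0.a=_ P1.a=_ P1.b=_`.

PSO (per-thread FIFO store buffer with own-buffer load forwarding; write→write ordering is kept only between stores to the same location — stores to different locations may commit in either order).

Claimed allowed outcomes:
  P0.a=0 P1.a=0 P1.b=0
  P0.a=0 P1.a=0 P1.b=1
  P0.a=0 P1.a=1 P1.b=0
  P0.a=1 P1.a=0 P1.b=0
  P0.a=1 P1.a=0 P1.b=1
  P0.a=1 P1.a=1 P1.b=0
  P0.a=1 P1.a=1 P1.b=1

missing: P0.a=0 P1.a=1 P1.b=1

outcome vector order: (P0.a,P1.a,P1.b)
PSO (8): (0,0,0), (0,0,1), (0,1,0), (0,1,1), (1,0,0), (1,0,1), (1,1,0), (1,1,1)
PSO∖claimed = {(0,1,1)}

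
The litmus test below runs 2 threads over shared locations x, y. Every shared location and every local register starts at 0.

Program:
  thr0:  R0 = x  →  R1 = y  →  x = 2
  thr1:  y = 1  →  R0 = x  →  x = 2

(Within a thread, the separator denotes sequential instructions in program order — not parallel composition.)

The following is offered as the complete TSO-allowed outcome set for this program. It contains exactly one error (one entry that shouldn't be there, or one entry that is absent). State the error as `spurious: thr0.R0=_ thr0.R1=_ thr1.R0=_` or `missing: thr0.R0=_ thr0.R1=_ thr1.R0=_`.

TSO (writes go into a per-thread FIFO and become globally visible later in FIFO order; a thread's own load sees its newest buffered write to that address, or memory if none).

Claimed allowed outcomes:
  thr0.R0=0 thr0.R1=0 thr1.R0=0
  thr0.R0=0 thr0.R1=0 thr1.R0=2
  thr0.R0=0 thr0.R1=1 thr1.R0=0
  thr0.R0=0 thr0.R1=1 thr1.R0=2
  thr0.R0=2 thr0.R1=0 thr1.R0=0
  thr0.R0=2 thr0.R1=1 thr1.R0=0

outcome vector order: (thr0.R0,thr0.R1,thr1.R0)
TSO: 5 outcomes — {<0 0 0>, <0 0 2>, <0 1 0>, <0 1 2>, <2 1 0>}
claimed∖TSO = {<2 0 0>}

spurious: thr0.R0=2 thr0.R1=0 thr1.R0=0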